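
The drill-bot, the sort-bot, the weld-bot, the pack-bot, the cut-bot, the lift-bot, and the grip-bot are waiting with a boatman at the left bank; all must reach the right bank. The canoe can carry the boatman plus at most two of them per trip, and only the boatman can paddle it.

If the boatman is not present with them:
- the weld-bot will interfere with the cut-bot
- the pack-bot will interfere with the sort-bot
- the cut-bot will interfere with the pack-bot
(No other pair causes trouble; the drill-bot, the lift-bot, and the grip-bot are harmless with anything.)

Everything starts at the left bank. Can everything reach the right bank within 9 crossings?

Yes — this plan uses 7 crossings (≤ 9):
1. Boatman goes to the right bank with the cut-bot and the sort-bot.  [the left bank: the drill-bot, the grip-bot, the lift-bot, the pack-bot, the weld-bot | the right bank: the cut-bot, the sort-bot]
2. Boatman goes back to the left bank alone.  [the left bank: the drill-bot, the grip-bot, the lift-bot, the pack-bot, the weld-bot | the right bank: the cut-bot, the sort-bot]
3. Boatman goes to the right bank with the drill-bot.  [the left bank: the grip-bot, the lift-bot, the pack-bot, the weld-bot | the right bank: the cut-bot, the drill-bot, the sort-bot]
4. Boatman goes back to the left bank alone.  [the left bank: the grip-bot, the lift-bot, the pack-bot, the weld-bot | the right bank: the cut-bot, the drill-bot, the sort-bot]
5. Boatman goes to the right bank with the grip-bot and the lift-bot.  [the left bank: the pack-bot, the weld-bot | the right bank: the cut-bot, the drill-bot, the grip-bot, the lift-bot, the sort-bot]
6. Boatman goes back to the left bank alone.  [the left bank: the pack-bot, the weld-bot | the right bank: the cut-bot, the drill-bot, the grip-bot, the lift-bot, the sort-bot]
7. Boatman goes to the right bank with the pack-bot and the weld-bot.  [the left bank: — | the right bank: the cut-bot, the drill-bot, the grip-bot, the lift-bot, the pack-bot, the sort-bot, the weld-bot]

Yes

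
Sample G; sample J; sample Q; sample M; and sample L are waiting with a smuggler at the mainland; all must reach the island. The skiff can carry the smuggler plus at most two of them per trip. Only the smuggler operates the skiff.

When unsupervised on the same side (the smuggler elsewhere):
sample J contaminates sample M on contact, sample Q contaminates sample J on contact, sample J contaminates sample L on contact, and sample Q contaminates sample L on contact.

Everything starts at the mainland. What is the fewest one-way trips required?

Counting alone: the smuggler can take at most 2 across per trip to the island, so moving all 5 needs at least 3 loaded trips out, with a return between consecutive ones — at least 5 crossings.
The safety rule pushes this higher. Following every safe sequence of crossings, the most of the 5 that can be at the island as the skiff arrives there on crossing 5 is 4 — never all 5.
So no plan with fewer than 7 crossings exists, and this one achieves 7:
1. Smuggler goes to the island with sample J and sample Q.
2. Smuggler goes back to the mainland with sample J.
3. Smuggler goes to the island with sample G and sample J.
4. Smuggler goes back to the mainland with sample J.
5. Smuggler goes to the island with sample J and sample M.
6. Smuggler goes back to the mainland with sample J.
7. Smuggler goes to the island with sample J and sample L.

7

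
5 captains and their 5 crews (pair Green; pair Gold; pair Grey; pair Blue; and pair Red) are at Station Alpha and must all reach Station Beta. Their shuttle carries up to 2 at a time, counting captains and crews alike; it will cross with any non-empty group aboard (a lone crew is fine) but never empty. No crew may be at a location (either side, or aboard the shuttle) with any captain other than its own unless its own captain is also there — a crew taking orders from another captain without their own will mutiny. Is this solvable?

No

Following every safe sequence of crossings from the start, the most of the 10 that can be at Station Beta as the shuttle arrives there on crossings 1, 3, 5, 7 is 2, 3, 4, 5 respectively; the best ever achieved is 5 of 10.
From crossing 9 on, no configuration arises that was not already reachable earlier: only 82 distinct safe configurations (who is on which side, and where the shuttle is) can ever be reached, none of them has everyone across, and every continuation just revisits them. So no valid plan exists.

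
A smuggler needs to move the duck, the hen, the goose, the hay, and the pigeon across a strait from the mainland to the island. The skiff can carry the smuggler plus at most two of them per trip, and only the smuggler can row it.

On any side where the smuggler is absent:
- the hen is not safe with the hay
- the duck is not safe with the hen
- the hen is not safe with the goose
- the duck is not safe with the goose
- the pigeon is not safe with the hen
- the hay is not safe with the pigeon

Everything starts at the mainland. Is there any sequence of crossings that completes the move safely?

No

Whatever the first load, the items left behind include a forbidden pair without the smuggler. No opening move is safe, so no plan exists.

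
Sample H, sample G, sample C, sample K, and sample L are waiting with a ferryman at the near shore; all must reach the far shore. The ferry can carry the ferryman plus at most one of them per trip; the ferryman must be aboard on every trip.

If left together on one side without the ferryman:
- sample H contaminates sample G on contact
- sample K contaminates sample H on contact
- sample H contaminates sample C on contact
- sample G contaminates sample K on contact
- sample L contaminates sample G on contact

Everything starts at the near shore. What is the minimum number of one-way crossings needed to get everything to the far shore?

impossible

Whatever the first load, the items left behind include a forbidden pair without the ferryman. No opening move is safe, so no plan exists.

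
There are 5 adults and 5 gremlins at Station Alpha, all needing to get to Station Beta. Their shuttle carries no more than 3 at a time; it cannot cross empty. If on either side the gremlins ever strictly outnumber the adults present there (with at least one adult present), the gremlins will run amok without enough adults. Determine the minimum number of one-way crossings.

Counting alone: each trip to Station Beta takes at most 3 across and each return brings at least 1 back, so after t trips out (and t−1 returns) at most 3t − (t−1) of the 10 are across; that first reaches 10 at t = 5, so at least 9 crossings are needed.
The safety rule pushes this higher. Following every safe sequence of crossings, the most of the 10 that can be at Station Beta as the shuttle arrives there on crossing 9 is 9 — never all 10.
So no plan with fewer than 11 crossings exists, and this one achieves 11:
1. 2 gremlins → Station Beta.  (Station Alpha: 5A 3G; Station Beta: 0A 2G)
2. 1 gremlin ← Station Alpha.  (Station Alpha: 5A 4G; Station Beta: 0A 1G)
3. 3 gremlins → Station Beta.  (Station Alpha: 5A 1G; Station Beta: 0A 4G)
4. 1 gremlin ← Station Alpha.  (Station Alpha: 5A 2G; Station Beta: 0A 3G)
5. 3 adults → Station Beta.  (Station Alpha: 2A 2G; Station Beta: 3A 3G)
6. 1 adult and 1 gremlin ← Station Alpha.  (Station Alpha: 3A 3G; Station Beta: 2A 2G)
7. 3 adults → Station Beta.  (Station Alpha: 0A 3G; Station Beta: 5A 2G)
8. 1 gremlin ← Station Alpha.  (Station Alpha: 0A 4G; Station Beta: 5A 1G)
9. 2 gremlins → Station Beta.  (Station Alpha: 0A 2G; Station Beta: 5A 3G)
10. 1 gremlin ← Station Alpha.  (Station Alpha: 0A 3G; Station Beta: 5A 2G)
11. 3 gremlins → Station Beta.  (Station Alpha: 0A 0G; Station Beta: 5A 5G)

11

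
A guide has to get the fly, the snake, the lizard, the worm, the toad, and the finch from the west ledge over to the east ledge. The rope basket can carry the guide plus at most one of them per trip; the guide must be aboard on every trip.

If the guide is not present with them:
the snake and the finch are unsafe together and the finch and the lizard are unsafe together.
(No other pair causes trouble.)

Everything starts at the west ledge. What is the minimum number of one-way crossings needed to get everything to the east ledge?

13

Counting alone: the guide can take at most 1 across per trip to the east ledge, so moving all 6 needs at least 6 loaded trips out, with a return between consecutive ones — at least 11 crossings.
The safety rule pushes this higher. Following every safe sequence of crossings, the most of the 6 that can be at the east ledge as the rope basket arrives there on crossing 11 is 5 — never all 6.
So no plan with fewer than 13 crossings exists, and this one achieves 13:
1. Guide goes to the east ledge with the finch.
2. Guide goes back to the west ledge alone.
3. Guide goes to the east ledge with the fly.
4. Guide goes back to the west ledge alone.
5. Guide goes to the east ledge with the snake.
6. Guide goes back to the west ledge with the finch.
7. Guide goes to the east ledge with the lizard.
8. Guide goes back to the west ledge alone.
9. Guide goes to the east ledge with the worm.
10. Guide goes back to the west ledge alone.
11. Guide goes to the east ledge with the toad.
12. Guide goes back to the west ledge alone.
13. Guide goes to the east ledge with the finch.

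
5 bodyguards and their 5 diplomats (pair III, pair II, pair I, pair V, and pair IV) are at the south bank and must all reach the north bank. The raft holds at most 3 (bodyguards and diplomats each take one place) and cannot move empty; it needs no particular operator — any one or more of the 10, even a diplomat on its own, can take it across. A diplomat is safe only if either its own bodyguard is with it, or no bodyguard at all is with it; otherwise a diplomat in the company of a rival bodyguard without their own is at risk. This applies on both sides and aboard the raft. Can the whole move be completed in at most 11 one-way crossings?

Yes — this plan uses 11 crossings (≤ 11):
1. bodyguard III and diplomat III cross → the north bank.
2. bodyguard III crosses ← the south bank.
3. diplomat I, diplomat II, and diplomat V cross → the north bank.
4. diplomat III crosses ← the south bank.
5. bodyguard I, bodyguard II, and bodyguard V cross → the north bank.
6. bodyguard II and diplomat II cross ← the south bank.
7. bodyguard II, bodyguard III, and bodyguard IV cross → the north bank.
8. diplomat I crosses ← the south bank.
9. diplomat II and diplomat III cross → the north bank.
10. diplomat III crosses ← the south bank.
11. diplomat I, diplomat III, and diplomat IV cross → the north bank.

Yes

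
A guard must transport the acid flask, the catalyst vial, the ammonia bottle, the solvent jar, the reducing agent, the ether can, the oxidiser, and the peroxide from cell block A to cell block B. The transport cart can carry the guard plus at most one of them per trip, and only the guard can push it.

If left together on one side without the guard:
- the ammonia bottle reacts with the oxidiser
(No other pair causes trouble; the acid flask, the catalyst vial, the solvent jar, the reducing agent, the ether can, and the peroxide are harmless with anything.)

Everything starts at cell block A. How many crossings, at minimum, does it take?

Counting alone: the guard can take at most 1 across per trip to cell block B, so moving all 8 needs at least 8 loaded trips out, with a return between consecutive ones — at least 15 crossings.
The plan below uses exactly 15 crossings, so it is optimal:
1. Guard goes to cell block B with the ammonia bottle.  [cell block A: the acid flask, the catalyst vial, the ether can, the oxidiser, the peroxide, the reducing agent, the solvent jar | cell block B: the ammonia bottle]
2. Guard goes back to cell block A alone.  [cell block A: the acid flask, the catalyst vial, the ether can, the oxidiser, the peroxide, the reducing agent, the solvent jar | cell block B: the ammonia bottle]
3. Guard goes to cell block B with the acid flask.  [cell block A: the catalyst vial, the ether can, the oxidiser, the peroxide, the reducing agent, the solvent jar | cell block B: the acid flask, the ammonia bottle]
4. Guard goes back to cell block A alone.  [cell block A: the catalyst vial, the ether can, the oxidiser, the peroxide, the reducing agent, the solvent jar | cell block B: the acid flask, the ammonia bottle]
5. Guard goes to cell block B with the catalyst vial.  [cell block A: the ether can, the oxidiser, the peroxide, the reducing agent, the solvent jar | cell block B: the acid flask, the ammonia bottle, the catalyst vial]
6. Guard goes back to cell block A alone.  [cell block A: the ether can, the oxidiser, the peroxide, the reducing agent, the solvent jar | cell block B: the acid flask, the ammonia bottle, the catalyst vial]
7. Guard goes to cell block B with the solvent jar.  [cell block A: the ether can, the oxidiser, the peroxide, the reducing agent | cell block B: the acid flask, the ammonia bottle, the catalyst vial, the solvent jar]
8. Guard goes back to cell block A alone.  [cell block A: the ether can, the oxidiser, the peroxide, the reducing agent | cell block B: the acid flask, the ammonia bottle, the catalyst vial, the solvent jar]
9. Guard goes to cell block B with the reducing agent.  [cell block A: the ether can, the oxidiser, the peroxide | cell block B: the acid flask, the ammonia bottle, the catalyst vial, the reducing agent, the solvent jar]
10. Guard goes back to cell block A alone.  [cell block A: the ether can, the oxidiser, the peroxide | cell block B: the acid flask, the ammonia bottle, the catalyst vial, the reducing agent, the solvent jar]
11. Guard goes to cell block B with the ether can.  [cell block A: the oxidiser, the peroxide | cell block B: the acid flask, the ammonia bottle, the catalyst vial, the ether can, the reducing agent, the solvent jar]
12. Guard goes back to cell block A alone.  [cell block A: the oxidiser, the peroxide | cell block B: the acid flask, the ammonia bottle, the catalyst vial, the ether can, the reducing agent, the solvent jar]
13. Guard goes to cell block B with the peroxide.  [cell block A: the oxidiser | cell block B: the acid flask, the ammonia bottle, the catalyst vial, the ether can, the peroxide, the reducing agent, the solvent jar]
14. Guard goes back to cell block A alone.  [cell block A: the oxidiser | cell block B: the acid flask, the ammonia bottle, the catalyst vial, the ether can, the peroxide, the reducing agent, the solvent jar]
15. Guard goes to cell block B with the oxidiser.  [cell block A: — | cell block B: the acid flask, the ammonia bottle, the catalyst vial, the ether can, the oxidiser, the peroxide, the reducing agent, the solvent jar]

15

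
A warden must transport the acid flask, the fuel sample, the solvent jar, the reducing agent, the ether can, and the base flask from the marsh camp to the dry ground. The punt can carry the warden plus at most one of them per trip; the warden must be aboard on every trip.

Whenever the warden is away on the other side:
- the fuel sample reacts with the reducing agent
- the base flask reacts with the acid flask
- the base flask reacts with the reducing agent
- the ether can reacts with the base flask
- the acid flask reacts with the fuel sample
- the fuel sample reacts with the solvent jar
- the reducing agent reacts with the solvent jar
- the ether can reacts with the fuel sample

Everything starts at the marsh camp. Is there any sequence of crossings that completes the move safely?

Whatever the first load, the items left behind include a forbidden pair without the warden. No opening move is safe, so no plan exists.

No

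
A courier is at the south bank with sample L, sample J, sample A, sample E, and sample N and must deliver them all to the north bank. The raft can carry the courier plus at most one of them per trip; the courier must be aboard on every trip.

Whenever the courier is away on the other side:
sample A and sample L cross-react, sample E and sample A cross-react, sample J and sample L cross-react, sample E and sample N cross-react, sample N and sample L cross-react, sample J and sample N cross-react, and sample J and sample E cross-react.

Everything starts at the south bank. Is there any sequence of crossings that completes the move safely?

No

Whatever the first load, the items left behind include a forbidden pair without the courier. No opening move is safe, so no plan exists.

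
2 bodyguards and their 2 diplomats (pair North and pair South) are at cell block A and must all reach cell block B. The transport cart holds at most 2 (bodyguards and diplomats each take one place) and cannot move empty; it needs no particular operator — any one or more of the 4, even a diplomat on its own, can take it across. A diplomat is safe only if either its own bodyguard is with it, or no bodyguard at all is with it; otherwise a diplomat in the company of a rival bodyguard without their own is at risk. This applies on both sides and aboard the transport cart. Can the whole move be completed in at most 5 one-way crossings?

Yes — this plan uses 5 crossings (≤ 5):
1. bodyguard North and diplomat North cross → cell block B.
2. bodyguard North crosses ← cell block A.
3. bodyguard North and bodyguard South cross → cell block B.
4. bodyguard South crosses ← cell block A.
5. bodyguard South and diplomat South cross → cell block B.

Yes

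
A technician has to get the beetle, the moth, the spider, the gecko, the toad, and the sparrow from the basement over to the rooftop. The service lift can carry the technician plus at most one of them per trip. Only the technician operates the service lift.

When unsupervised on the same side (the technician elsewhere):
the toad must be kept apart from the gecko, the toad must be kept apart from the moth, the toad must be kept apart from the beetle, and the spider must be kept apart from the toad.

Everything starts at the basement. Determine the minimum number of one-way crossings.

impossible

Following every safe sequence of crossings from the start, the most of the 6 that can be at the rooftop as the service lift arrives there on crossings 1, 3, 5 is 1, 2, 3 respectively; the best ever achieved is 3 of 6.
From crossing 7 on, no configuration arises that was not already reachable earlier: only 22 distinct safe configurations (who is on which side, and where the service lift is) can ever be reached, none of them has everyone across, and every continuation just revisits them. So no valid plan exists.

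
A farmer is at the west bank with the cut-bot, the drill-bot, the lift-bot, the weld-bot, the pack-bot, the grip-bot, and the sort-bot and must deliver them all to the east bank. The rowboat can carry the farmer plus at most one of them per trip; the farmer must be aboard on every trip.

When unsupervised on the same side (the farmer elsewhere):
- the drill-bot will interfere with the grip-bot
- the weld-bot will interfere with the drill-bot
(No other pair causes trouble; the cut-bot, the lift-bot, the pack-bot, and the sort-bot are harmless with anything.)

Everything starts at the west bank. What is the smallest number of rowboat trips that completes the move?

Counting alone: the farmer can take at most 1 across per trip to the east bank, so moving all 7 needs at least 7 loaded trips out, with a return between consecutive ones — at least 13 crossings.
The safety rule pushes this higher. Following every safe sequence of crossings, the most of the 7 that can be at the east bank as the rowboat arrives there on crossing 13 is 6 — never all 7.
So no plan with fewer than 15 crossings exists, and this one achieves 15:
1. Farmer goes to the east bank with the drill-bot.  [the west bank: the cut-bot, the grip-bot, the lift-bot, the pack-bot, the sort-bot, the weld-bot | the east bank: the drill-bot]
2. Farmer goes back to the west bank alone.  [the west bank: the cut-bot, the grip-bot, the lift-bot, the pack-bot, the sort-bot, the weld-bot | the east bank: the drill-bot]
3. Farmer goes to the east bank with the cut-bot.  [the west bank: the grip-bot, the lift-bot, the pack-bot, the sort-bot, the weld-bot | the east bank: the cut-bot, the drill-bot]
4. Farmer goes back to the west bank alone.  [the west bank: the grip-bot, the lift-bot, the pack-bot, the sort-bot, the weld-bot | the east bank: the cut-bot, the drill-bot]
5. Farmer goes to the east bank with the lift-bot.  [the west bank: the grip-bot, the pack-bot, the sort-bot, the weld-bot | the east bank: the cut-bot, the drill-bot, the lift-bot]
6. Farmer goes back to the west bank alone.  [the west bank: the grip-bot, the pack-bot, the sort-bot, the weld-bot | the east bank: the cut-bot, the drill-bot, the lift-bot]
7. Farmer goes to the east bank with the weld-bot.  [the west bank: the grip-bot, the pack-bot, the sort-bot | the east bank: the cut-bot, the drill-bot, the lift-bot, the weld-bot]
8. Farmer goes back to the west bank with the drill-bot.  [the west bank: the drill-bot, the grip-bot, the pack-bot, the sort-bot | the east bank: the cut-bot, the lift-bot, the weld-bot]
9. Farmer goes to the east bank with the grip-bot.  [the west bank: the drill-bot, the pack-bot, the sort-bot | the east bank: the cut-bot, the grip-bot, the lift-bot, the weld-bot]
10. Farmer goes back to the west bank alone.  [the west bank: the drill-bot, the pack-bot, the sort-bot | the east bank: the cut-bot, the grip-bot, the lift-bot, the weld-bot]
11. Farmer goes to the east bank with the pack-bot.  [the west bank: the drill-bot, the sort-bot | the east bank: the cut-bot, the grip-bot, the lift-bot, the pack-bot, the weld-bot]
12. Farmer goes back to the west bank alone.  [the west bank: the drill-bot, the sort-bot | the east bank: the cut-bot, the grip-bot, the lift-bot, the pack-bot, the weld-bot]
13. Farmer goes to the east bank with the sort-bot.  [the west bank: the drill-bot | the east bank: the cut-bot, the grip-bot, the lift-bot, the pack-bot, the sort-bot, the weld-bot]
14. Farmer goes back to the west bank alone.  [the west bank: the drill-bot | the east bank: the cut-bot, the grip-bot, the lift-bot, the pack-bot, the sort-bot, the weld-bot]
15. Farmer goes to the east bank with the drill-bot.  [the west bank: — | the east bank: the cut-bot, the drill-bot, the grip-bot, the lift-bot, the pack-bot, the sort-bot, the weld-bot]

15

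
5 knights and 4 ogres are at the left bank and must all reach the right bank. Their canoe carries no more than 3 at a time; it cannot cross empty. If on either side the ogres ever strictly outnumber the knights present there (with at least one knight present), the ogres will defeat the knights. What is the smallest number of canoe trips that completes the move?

Counting alone: each trip to the right bank takes at most 3 across and each return brings at least 1 back, so after t trips out (and t−1 returns) at most 3t − (t−1) of the 9 are across; that first reaches 9 at t = 4, so at least 7 crossings are needed.
The plan below uses exactly 7 crossings, so it is optimal:
1. 3 ogres → the right bank.  (the left bank: 5K 1O; the right bank: 0K 3O)
2. 1 ogre ← the left bank.  (the left bank: 5K 2O; the right bank: 0K 2O)
3. 3 knights → the right bank.  (the left bank: 2K 2O; the right bank: 3K 2O)
4. 1 knight ← the left bank.  (the left bank: 3K 2O; the right bank: 2K 2O)
5. 2 knights and 1 ogre → the right bank.  (the left bank: 1K 1O; the right bank: 4K 3O)
6. 1 knight ← the left bank.  (the left bank: 2K 1O; the right bank: 3K 3O)
7. 2 knights and 1 ogre → the right bank.  (the left bank: 0K 0O; the right bank: 5K 4O)

7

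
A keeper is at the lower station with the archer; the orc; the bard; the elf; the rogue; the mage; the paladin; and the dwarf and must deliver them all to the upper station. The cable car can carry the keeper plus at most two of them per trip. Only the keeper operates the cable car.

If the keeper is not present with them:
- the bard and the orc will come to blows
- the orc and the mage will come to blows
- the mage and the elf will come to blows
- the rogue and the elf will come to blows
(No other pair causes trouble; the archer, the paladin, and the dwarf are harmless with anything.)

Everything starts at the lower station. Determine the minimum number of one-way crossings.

Counting alone: the keeper can take at most 2 across per trip to the upper station, so moving all 8 needs at least 4 loaded trips out, with a return between consecutive ones — at least 7 crossings.
The safety rule pushes this higher. Following every safe sequence of crossings, the most of the 8 that can be at the upper station as the cable car arrives there on crossing 7 is 7 — never all 8.
So no plan with fewer than 9 crossings exists, and this one achieves 9:
1. Keeper goes to the upper station with the elf and the orc.  [the lower station: the archer, the bard, the dwarf, the mage, the paladin, the rogue | the upper station: the elf, the orc]
2. Keeper goes back to the lower station alone.  [the lower station: the archer, the bard, the dwarf, the mage, the paladin, the rogue | the upper station: the elf, the orc]
3. Keeper goes to the upper station with the archer and the bard.  [the lower station: the dwarf, the mage, the paladin, the rogue | the upper station: the archer, the bard, the elf, the orc]
4. Keeper goes back to the lower station with the orc.  [the lower station: the dwarf, the mage, the orc, the paladin, the rogue | the upper station: the archer, the bard, the elf]
5. Keeper goes to the upper station with the mage and the rogue.  [the lower station: the dwarf, the orc, the paladin | the upper station: the archer, the bard, the elf, the mage, the rogue]
6. Keeper goes back to the lower station with the elf.  [the lower station: the dwarf, the elf, the orc, the paladin | the upper station: the archer, the bard, the mage, the rogue]
7. Keeper goes to the upper station with the dwarf and the paladin.  [the lower station: the elf, the orc | the upper station: the archer, the bard, the dwarf, the mage, the paladin, the rogue]
8. Keeper goes back to the lower station alone.  [the lower station: the elf, the orc | the upper station: the archer, the bard, the dwarf, the mage, the paladin, the rogue]
9. Keeper goes to the upper station with the elf and the orc.  [the lower station: — | the upper station: the archer, the bard, the dwarf, the elf, the mage, the orc, the paladin, the rogue]

9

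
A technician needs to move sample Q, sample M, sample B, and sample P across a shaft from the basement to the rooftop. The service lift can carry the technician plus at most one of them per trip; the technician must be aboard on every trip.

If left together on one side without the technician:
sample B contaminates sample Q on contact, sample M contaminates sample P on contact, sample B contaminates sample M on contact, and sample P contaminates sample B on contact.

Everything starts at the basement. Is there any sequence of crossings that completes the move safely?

No

Whatever the first load, the items left behind include a forbidden pair without the technician. No opening move is safe, so no plan exists.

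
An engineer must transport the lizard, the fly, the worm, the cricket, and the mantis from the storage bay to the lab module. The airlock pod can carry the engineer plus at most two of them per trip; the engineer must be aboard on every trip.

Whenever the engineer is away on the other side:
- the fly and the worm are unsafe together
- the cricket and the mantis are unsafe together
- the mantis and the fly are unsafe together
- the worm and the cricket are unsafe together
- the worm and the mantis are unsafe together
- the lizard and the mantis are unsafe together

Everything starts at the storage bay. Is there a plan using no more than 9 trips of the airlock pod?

Yes — this plan uses 7 crossings (≤ 9):
1. Engineer goes to the lab module with the mantis and the worm.  [the storage bay: the cricket, the fly, the lizard | the lab module: the mantis, the worm]
2. Engineer goes back to the storage bay with the worm.  [the storage bay: the cricket, the fly, the lizard, the worm | the lab module: the mantis]
3. Engineer goes to the lab module with the lizard and the worm.  [the storage bay: the cricket, the fly | the lab module: the lizard, the mantis, the worm]
4. Engineer goes back to the storage bay with the mantis.  [the storage bay: the cricket, the fly, the mantis | the lab module: the lizard, the worm]
5. Engineer goes to the lab module with the cricket and the fly.  [the storage bay: the mantis | the lab module: the cricket, the fly, the lizard, the worm]
6. Engineer goes back to the storage bay with the worm.  [the storage bay: the mantis, the worm | the lab module: the cricket, the fly, the lizard]
7. Engineer goes to the lab module with the mantis and the worm.  [the storage bay: — | the lab module: the cricket, the fly, the lizard, the mantis, the worm]

Yes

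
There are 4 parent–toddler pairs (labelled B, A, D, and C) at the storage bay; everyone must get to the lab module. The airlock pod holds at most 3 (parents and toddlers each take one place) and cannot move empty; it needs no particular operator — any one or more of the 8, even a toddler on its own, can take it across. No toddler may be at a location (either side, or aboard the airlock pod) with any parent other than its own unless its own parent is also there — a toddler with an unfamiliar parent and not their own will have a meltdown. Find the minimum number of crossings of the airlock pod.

9

Counting alone: each trip to the lab module takes at most 3 across and each return brings at least 1 back, so after t trips out (and t−1 returns) at most 3t − (t−1) of the 8 are across; that first reaches 8 at t = 4, so at least 7 crossings are needed.
The safety rule pushes this higher. Following every safe sequence of crossings, the most of the 8 that can be at the lab module as the airlock pod arrives there on crossing 7 is 7 — never all 8.
So no plan with fewer than 9 crossings exists, and this one achieves 9:
1. parent B and toddler B cross → the lab module.
2. parent B crosses ← the storage bay.
3. parent A, parent B, and toddler A cross → the lab module.
4. parent B and toddler B cross ← the storage bay.
5. parent B, parent C, and parent D cross → the lab module.
6. toddler A crosses ← the storage bay.
7. toddler A and toddler B cross → the lab module.
8. toddler B crosses ← the storage bay.
9. toddler B, toddler C, and toddler D cross → the lab module.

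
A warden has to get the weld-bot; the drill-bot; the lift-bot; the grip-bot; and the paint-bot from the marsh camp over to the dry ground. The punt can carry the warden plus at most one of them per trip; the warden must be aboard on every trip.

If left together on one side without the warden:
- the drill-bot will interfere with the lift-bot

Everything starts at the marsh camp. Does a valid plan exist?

1. Warden goes to the dry ground with the drill-bot.  [the marsh camp: the grip-bot, the lift-bot, the paint-bot, the weld-bot | the dry ground: the drill-bot]
2. Warden goes back to the marsh camp alone.  [the marsh camp: the grip-bot, the lift-bot, the paint-bot, the weld-bot | the dry ground: the drill-bot]
3. Warden goes to the dry ground with the weld-bot.  [the marsh camp: the grip-bot, the lift-bot, the paint-bot | the dry ground: the drill-bot, the weld-bot]
4. Warden goes back to the marsh camp alone.  [the marsh camp: the grip-bot, the lift-bot, the paint-bot | the dry ground: the drill-bot, the weld-bot]
5. Warden goes to the dry ground with the grip-bot.  [the marsh camp: the lift-bot, the paint-bot | the dry ground: the drill-bot, the grip-bot, the weld-bot]
6. Warden goes back to the marsh camp alone.  [the marsh camp: the lift-bot, the paint-bot | the dry ground: the drill-bot, the grip-bot, the weld-bot]
7. Warden goes to the dry ground with the paint-bot.  [the marsh camp: the lift-bot | the dry ground: the drill-bot, the grip-bot, the paint-bot, the weld-bot]
8. Warden goes back to the marsh camp alone.  [the marsh camp: the lift-bot | the dry ground: the drill-bot, the grip-bot, the paint-bot, the weld-bot]
9. Warden goes to the dry ground with the lift-bot.  [the marsh camp: — | the dry ground: the drill-bot, the grip-bot, the lift-bot, the paint-bot, the weld-bot]

Yes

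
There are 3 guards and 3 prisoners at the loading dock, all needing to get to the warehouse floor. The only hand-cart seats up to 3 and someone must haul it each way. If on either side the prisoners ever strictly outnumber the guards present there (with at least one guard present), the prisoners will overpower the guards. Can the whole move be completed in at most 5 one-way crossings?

Yes

Yes — this plan uses 5 crossings (≤ 5):
1. 2 prisoners → the warehouse floor.  (the loading dock: 3G 1P; the warehouse floor: 0G 2P)
2. 1 prisoner ← the loading dock.  (the loading dock: 3G 2P; the warehouse floor: 0G 1P)
3. 3 guards → the warehouse floor.  (the loading dock: 0G 2P; the warehouse floor: 3G 1P)
4. 1 prisoner ← the loading dock.  (the loading dock: 0G 3P; the warehouse floor: 3G 0P)
5. 3 prisoners → the warehouse floor.  (the loading dock: 0G 0P; the warehouse floor: 3G 3P)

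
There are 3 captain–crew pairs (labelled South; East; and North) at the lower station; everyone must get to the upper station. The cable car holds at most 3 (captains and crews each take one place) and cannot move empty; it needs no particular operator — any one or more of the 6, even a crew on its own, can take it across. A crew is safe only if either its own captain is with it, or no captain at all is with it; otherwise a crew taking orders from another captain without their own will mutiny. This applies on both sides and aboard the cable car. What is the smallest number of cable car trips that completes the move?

5

Counting alone: each trip to the upper station takes at most 3 across and each return brings at least 1 back, so after t trips out (and t−1 returns) at most 3t − (t−1) of the 6 are across; that first reaches 6 at t = 3, so at least 5 crossings are needed.
The plan below uses exactly 5 crossings, so it is optimal:
1. captain South and crew South cross → the upper station.
2. captain South crosses ← the lower station.
3. captain East, captain North, and captain South cross → the upper station.
4. crew South crosses ← the lower station.
5. crew East, crew North, and crew South cross → the upper station.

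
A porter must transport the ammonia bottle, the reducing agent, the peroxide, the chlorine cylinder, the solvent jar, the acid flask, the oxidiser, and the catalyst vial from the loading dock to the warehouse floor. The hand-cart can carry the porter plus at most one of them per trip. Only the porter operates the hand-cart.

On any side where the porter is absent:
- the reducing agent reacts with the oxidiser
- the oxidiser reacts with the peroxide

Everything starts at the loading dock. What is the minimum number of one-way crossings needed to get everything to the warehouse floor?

Counting alone: the porter can take at most 1 across per trip to the warehouse floor, so moving all 8 needs at least 8 loaded trips out, with a return between consecutive ones — at least 15 crossings.
The safety rule pushes this higher. Following every safe sequence of crossings, the most of the 8 that can be at the warehouse floor as the hand-cart arrives there on crossing 15 is 7 — never all 8.
So no plan with fewer than 17 crossings exists, and this one achieves 17:
1. Porter goes to the warehouse floor with the oxidiser.
2. Porter goes back to the loading dock alone.
3. Porter goes to the warehouse floor with the ammonia bottle.
4. Porter goes back to the loading dock alone.
5. Porter goes to the warehouse floor with the reducing agent.
6. Porter goes back to the loading dock with the oxidiser.
7. Porter goes to the warehouse floor with the peroxide.
8. Porter goes back to the loading dock alone.
9. Porter goes to the warehouse floor with the chlorine cylinder.
10. Porter goes back to the loading dock alone.
11. Porter goes to the warehouse floor with the solvent jar.
12. Porter goes back to the loading dock alone.
13. Porter goes to the warehouse floor with the acid flask.
14. Porter goes back to the loading dock alone.
15. Porter goes to the warehouse floor with the catalyst vial.
16. Porter goes back to the loading dock alone.
17. Porter goes to the warehouse floor with the oxidiser.

17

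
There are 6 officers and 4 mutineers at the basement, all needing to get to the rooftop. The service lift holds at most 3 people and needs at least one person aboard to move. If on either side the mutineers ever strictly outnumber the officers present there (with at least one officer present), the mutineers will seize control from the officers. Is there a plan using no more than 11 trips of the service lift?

Yes — this plan uses 9 crossings (≤ 11):
1. 2 mutineers → the rooftop.  (the basement: 6O 2M; the rooftop: 0O 2M)
2. 1 mutineer ← the basement.  (the basement: 6O 3M; the rooftop: 0O 1M)
3. 3 mutineers → the rooftop.  (the basement: 6O 0M; the rooftop: 0O 4M)
4. 1 mutineer ← the basement.  (the basement: 6O 1M; the rooftop: 0O 3M)
5. 3 officers → the rooftop.  (the basement: 3O 1M; the rooftop: 3O 3M)
6. 1 mutineer ← the basement.  (the basement: 3O 2M; the rooftop: 3O 2M)
7. 1 officer and 2 mutineers → the rooftop.  (the basement: 2O 0M; the rooftop: 4O 4M)
8. 1 mutineer ← the basement.  (the basement: 2O 1M; the rooftop: 4O 3M)
9. 2 officers and 1 mutineer → the rooftop.  (the basement: 0O 0M; the rooftop: 6O 4M)

Yes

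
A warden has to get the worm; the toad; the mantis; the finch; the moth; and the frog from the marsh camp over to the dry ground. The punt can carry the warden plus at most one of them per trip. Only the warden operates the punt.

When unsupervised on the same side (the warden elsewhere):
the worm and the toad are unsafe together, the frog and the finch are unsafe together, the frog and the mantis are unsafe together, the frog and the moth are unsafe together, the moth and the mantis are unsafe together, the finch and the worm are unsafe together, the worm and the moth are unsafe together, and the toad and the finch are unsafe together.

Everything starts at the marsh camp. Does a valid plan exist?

Whatever the first load, the items left behind include a forbidden pair without the warden. No opening move is safe, so no plan exists.

No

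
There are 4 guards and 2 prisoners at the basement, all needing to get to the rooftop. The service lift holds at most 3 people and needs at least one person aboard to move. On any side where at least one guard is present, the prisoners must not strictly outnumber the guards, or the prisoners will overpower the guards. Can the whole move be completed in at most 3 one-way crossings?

Counting alone: each trip to the rooftop takes at most 3 across and each return brings at least 1 back, so after t trips out (and t−1 returns) at most 3t − (t−1) of the 6 are across; that first reaches 6 at t = 3, so at least 5 crossings are needed.
Since 3 < 5, 3 crossings cannot be enough. (The shortest complete plan in fact takes 5:)
1. 2 prisoners → the rooftop.  (the basement: 4G 0P; the rooftop: 0G 2P)
2. 1 prisoner ← the basement.  (the basement: 4G 1P; the rooftop: 0G 1P)
3. 2 guards and 1 prisoner → the rooftop.  (the basement: 2G 0P; the rooftop: 2G 2P)
4. 1 prisoner ← the basement.  (the basement: 2G 1P; the rooftop: 2G 1P)
5. 2 guards and 1 prisoner → the rooftop.  (the basement: 0G 0P; the rooftop: 4G 2P)

No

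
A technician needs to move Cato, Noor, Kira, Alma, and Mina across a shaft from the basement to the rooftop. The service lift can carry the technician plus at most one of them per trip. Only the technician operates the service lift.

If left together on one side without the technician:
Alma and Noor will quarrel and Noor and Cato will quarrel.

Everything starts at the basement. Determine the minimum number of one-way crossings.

11

Counting alone: the technician can take at most 1 across per trip to the rooftop, so moving all 5 needs at least 5 loaded trips out, with a return between consecutive ones — at least 9 crossings.
The safety rule pushes this higher. Following every safe sequence of crossings, the most of the 5 that can be at the rooftop as the service lift arrives there on crossing 9 is 4 — never all 5.
So no plan with fewer than 11 crossings exists, and this one achieves 11:
1. Technician goes to the rooftop with Noor.  [the basement: Alma, Cato, Kira, Mina | the rooftop: Noor]
2. Technician goes back to the basement alone.  [the basement: Alma, Cato, Kira, Mina | the rooftop: Noor]
3. Technician goes to the rooftop with Cato.  [the basement: Alma, Kira, Mina | the rooftop: Cato, Noor]
4. Technician goes back to the basement with Noor.  [the basement: Alma, Kira, Mina, Noor | the rooftop: Cato]
5. Technician goes to the rooftop with Alma.  [the basement: Kira, Mina, Noor | the rooftop: Alma, Cato]
6. Technician goes back to the basement alone.  [the basement: Kira, Mina, Noor | the rooftop: Alma, Cato]
7. Technician goes to the rooftop with Kira.  [the basement: Mina, Noor | the rooftop: Alma, Cato, Kira]
8. Technician goes back to the basement alone.  [the basement: Mina, Noor | the rooftop: Alma, Cato, Kira]
9. Technician goes to the rooftop with Mina.  [the basement: Noor | the rooftop: Alma, Cato, Kira, Mina]
10. Technician goes back to the basement alone.  [the basement: Noor | the rooftop: Alma, Cato, Kira, Mina]
11. Technician goes to the rooftop with Noor.  [the basement: — | the rooftop: Alma, Cato, Kira, Mina, Noor]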